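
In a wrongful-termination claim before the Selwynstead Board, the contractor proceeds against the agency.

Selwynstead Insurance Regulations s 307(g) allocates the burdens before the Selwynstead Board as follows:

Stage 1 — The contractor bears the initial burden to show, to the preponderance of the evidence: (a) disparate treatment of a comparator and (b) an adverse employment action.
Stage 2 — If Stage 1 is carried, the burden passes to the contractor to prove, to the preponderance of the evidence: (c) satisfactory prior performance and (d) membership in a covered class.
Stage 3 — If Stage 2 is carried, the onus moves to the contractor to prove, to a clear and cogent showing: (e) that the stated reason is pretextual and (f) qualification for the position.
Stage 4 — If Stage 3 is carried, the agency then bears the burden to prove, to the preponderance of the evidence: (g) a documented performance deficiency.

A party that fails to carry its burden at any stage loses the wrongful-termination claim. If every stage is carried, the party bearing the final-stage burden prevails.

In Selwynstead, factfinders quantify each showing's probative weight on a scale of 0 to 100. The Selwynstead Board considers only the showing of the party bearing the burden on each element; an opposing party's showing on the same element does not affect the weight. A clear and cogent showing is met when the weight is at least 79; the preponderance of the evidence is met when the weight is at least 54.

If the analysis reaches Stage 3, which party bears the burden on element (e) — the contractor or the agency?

contractor

Stage 3's rule assigns the burden to the contractor (to a clear and cogent showing).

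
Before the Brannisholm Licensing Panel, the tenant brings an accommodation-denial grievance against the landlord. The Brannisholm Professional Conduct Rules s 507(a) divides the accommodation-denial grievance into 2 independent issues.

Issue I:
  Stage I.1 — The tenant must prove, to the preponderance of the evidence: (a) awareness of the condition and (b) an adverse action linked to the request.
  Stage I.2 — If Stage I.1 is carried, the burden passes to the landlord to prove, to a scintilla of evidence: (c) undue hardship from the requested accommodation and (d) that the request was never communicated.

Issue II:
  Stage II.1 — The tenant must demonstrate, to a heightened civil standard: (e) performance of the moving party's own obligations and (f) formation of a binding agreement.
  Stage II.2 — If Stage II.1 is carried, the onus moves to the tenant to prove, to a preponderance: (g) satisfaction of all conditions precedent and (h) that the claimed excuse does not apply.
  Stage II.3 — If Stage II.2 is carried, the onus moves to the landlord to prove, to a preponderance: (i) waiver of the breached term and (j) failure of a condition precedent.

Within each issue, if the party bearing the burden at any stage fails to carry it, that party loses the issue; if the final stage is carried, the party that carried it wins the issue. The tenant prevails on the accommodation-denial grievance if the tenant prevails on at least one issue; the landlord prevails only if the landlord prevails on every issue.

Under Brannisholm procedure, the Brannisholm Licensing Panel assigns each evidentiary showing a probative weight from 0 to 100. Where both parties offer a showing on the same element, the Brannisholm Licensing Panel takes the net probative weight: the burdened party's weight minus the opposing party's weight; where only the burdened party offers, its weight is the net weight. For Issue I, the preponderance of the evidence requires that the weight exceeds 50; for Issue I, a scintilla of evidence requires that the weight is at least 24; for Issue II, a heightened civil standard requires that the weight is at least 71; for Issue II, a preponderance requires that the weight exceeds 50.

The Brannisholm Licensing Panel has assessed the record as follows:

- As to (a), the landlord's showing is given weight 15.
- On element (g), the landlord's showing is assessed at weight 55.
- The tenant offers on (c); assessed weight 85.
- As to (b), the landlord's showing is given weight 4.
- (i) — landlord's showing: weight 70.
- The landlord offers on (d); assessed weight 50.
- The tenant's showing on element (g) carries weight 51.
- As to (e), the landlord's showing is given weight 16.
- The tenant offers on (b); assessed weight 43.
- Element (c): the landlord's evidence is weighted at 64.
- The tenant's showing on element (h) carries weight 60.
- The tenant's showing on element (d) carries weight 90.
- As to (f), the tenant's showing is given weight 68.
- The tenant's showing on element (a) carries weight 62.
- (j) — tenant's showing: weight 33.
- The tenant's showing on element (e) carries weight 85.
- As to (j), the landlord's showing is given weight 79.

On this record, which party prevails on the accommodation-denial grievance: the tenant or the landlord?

landlord

— Issue I —
Stage I.1 (tenant, the preponderance of the evidence, weight exceeds 50): (a) net 62−15=47 ≤ 50 — fails; (b) net 43−4=39 ≤ 50 — fails.
  Not every element is met, so the tenant fails to carry Stage I.1.
The analysis ends at Stage I.1; the landlord prevails on this issue.
— Issue II —
At Stage II.1 the tenant must meet a heightened civil standard (weight is at least 71): on (e) the weight is 85 less the opposing 16 gives net 69, which does not reach 71, so (e) does not meet the standard; on (f) the weight is 68, < 71, so (f) does not meet the standard.
  Stage II.1 not carried; the tenant fails its burden.
So the landlord prevails on this issue.
Per-issue: Issue I → landlord; Issue II → landlord. The tenant must prevail on at least one issue; overall, the landlord prevails.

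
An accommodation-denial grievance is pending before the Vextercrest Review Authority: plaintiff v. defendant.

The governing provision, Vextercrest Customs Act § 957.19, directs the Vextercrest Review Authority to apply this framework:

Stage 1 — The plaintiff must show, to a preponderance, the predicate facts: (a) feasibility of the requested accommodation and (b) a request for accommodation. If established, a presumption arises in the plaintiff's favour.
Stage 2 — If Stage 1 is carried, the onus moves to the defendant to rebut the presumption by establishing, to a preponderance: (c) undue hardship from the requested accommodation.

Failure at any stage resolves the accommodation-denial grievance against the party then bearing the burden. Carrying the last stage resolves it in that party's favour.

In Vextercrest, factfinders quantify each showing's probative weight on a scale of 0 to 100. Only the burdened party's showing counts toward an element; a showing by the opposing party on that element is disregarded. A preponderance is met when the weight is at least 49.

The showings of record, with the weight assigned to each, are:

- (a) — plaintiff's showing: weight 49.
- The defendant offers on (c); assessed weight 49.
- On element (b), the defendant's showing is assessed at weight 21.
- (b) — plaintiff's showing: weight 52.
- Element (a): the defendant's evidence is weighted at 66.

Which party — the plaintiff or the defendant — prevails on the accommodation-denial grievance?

At Stage 1 the plaintiff must meet a preponderance (weight is at least 49): on (a) the weight is 49 (the defendant's 66 is given no effect), which does reach 49, so (a) meets the standard; on (b) the weight is 52 (the defendant's 21 is given no effect), ≥ 49, so (b) meets the standard.
  Stage 1 carried; the burden shifts to the defendant.
At Stage 2 the defendant must meet a preponderance (weight is at least 49): on (c) the weight is 49, ≥ 49, so (c) meets the standard.
  The defendant carries the last stage.
With every stage satisfied, the defendant prevails.

defendant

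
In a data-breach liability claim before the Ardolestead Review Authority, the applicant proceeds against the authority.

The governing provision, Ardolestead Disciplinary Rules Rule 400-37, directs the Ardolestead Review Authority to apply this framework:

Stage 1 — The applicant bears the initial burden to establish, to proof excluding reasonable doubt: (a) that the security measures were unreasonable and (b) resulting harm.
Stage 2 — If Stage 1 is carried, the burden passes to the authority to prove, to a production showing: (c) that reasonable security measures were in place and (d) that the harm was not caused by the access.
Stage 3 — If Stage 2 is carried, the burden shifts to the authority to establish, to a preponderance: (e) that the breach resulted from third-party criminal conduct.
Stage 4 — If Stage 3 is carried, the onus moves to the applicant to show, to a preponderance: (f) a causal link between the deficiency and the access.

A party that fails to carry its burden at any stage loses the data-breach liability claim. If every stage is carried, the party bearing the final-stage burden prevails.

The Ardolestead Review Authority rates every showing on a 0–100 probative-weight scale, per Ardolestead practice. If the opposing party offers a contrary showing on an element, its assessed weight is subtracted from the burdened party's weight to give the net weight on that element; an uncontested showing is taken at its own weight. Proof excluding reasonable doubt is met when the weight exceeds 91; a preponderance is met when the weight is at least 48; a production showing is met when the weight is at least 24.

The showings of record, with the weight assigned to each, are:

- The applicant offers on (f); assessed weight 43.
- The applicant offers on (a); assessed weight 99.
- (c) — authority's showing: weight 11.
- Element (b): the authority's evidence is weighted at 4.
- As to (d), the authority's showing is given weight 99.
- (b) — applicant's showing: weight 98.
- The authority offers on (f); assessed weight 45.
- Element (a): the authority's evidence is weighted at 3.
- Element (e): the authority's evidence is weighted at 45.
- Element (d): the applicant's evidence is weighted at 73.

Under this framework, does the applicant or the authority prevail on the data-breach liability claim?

applicant

Stage 1 — burden on applicant; standard: proof excluding reasonable doubt (weight exceeds 91).
    (a): 99 − 3 = 96 > 91 [met]
    (b): 98 − 4 = 94 > 91 [met]
  Stage 1 carried; the burden shifts to the authority.
Stage 2 — burden on authority; standard: a production showing (weight is at least 24).
    (c): 11 < 24 [not met]
    (d): 99 − 73 = 26 ≥ 24 [met]
  Stage 2 not carried; the authority fails its burden.
The applicant prevails.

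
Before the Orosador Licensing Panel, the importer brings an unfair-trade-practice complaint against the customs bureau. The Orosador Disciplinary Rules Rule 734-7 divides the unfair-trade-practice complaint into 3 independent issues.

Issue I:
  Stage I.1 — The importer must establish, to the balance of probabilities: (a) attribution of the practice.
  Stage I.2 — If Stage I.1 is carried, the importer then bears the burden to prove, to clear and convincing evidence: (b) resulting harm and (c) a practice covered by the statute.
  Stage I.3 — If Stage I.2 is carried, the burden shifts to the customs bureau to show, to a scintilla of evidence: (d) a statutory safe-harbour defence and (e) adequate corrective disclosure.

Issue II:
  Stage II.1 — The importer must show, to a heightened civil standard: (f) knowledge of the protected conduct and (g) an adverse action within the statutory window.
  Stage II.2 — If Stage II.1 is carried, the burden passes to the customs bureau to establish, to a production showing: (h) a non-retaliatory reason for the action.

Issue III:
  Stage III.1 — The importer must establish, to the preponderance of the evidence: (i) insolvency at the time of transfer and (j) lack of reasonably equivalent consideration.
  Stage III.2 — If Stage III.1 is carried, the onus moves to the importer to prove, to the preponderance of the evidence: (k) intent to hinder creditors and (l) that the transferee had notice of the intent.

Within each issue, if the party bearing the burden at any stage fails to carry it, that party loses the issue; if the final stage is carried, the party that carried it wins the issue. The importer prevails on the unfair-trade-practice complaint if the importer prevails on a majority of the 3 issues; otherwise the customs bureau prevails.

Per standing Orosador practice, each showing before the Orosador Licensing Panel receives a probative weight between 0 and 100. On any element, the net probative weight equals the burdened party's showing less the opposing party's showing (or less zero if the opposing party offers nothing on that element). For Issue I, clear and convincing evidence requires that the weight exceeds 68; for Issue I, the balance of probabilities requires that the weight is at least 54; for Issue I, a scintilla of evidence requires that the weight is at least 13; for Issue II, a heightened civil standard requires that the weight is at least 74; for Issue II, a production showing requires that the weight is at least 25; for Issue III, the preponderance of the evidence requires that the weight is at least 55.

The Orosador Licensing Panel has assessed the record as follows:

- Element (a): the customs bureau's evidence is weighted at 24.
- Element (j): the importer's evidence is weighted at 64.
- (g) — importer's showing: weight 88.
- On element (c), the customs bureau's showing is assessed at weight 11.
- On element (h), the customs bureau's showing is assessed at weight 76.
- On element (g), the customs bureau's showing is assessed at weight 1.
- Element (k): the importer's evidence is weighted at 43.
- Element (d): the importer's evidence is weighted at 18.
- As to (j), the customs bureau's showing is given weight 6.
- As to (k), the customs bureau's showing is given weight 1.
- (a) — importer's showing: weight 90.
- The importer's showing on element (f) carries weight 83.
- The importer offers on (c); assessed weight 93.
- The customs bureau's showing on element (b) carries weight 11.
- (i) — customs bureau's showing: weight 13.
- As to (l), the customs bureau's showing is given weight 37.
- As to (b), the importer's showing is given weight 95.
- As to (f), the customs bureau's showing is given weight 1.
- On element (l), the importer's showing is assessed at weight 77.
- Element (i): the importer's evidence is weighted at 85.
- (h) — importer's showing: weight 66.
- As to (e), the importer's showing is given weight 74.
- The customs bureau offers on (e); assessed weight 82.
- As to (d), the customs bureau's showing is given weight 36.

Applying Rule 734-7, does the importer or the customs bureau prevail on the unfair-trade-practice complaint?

— Issue I —
Stage I.1 (importer, the balance of probabilities, weight is at least 54): (a) net 90−24=66 ≥ 54 — meets.
  All elements met. The importer retains the burden for Stage I.2.
Stage I.2 (importer, clear and convincing evidence, weight exceeds 68): (b) net 95−11=84 > 68 — meets; (c) net 93−11=82 > 68 — meets.
  The importer carries Stage I.2; the customs bureau now bears the burden.
Stage I.3 (customs bureau, a scintilla of evidence, weight is at least 13): (d) net 36−18=18 ≥ 13 — meets; (e) net 82−74=8 < 13 — fails.
  Stage I.3 not carried; the customs bureau fails its burden.
The analysis ends at Stage I.3; the importer prevails on this issue.
— Issue II —
Stage II.1 (importer, a heightened civil standard, weight is at least 74): (f) net 83−1=82 ≥ 74 — meets; (g) net 88−1=87 ≥ 74 — meets.
  Stage II.1 carried; the burden shifts to the customs bureau.
Stage II.2 (customs bureau, a production showing, weight is at least 25): (h) net 76−66=10 < 25 — fails.
  Not every element is met, so the customs bureau fails to carry Stage II.2.
The importer prevails on this issue.
— Issue III —
Stage III.1 (importer, the preponderance of the evidence, weight is at least 55): (i) net 85−13=72 ≥ 55 — meets; (j) net 64−6=58 ≥ 55 — meets.
  Stage III.1 carried; the burden remains with the importer.
Stage III.2 (importer, the preponderance of the evidence, weight is at least 55): (k) net 43−1=42 < 55 — fails; (l) net 77−37=40 < 55 — fails.
  Not every element is met, so the importer fails to carry Stage III.2.
The customs bureau prevails on this issue.
Per-issue: Issue I → importer; Issue II → importer; Issue III → customs bureau. The importer must prevail on a majority of issues; overall, the importer prevails.

importer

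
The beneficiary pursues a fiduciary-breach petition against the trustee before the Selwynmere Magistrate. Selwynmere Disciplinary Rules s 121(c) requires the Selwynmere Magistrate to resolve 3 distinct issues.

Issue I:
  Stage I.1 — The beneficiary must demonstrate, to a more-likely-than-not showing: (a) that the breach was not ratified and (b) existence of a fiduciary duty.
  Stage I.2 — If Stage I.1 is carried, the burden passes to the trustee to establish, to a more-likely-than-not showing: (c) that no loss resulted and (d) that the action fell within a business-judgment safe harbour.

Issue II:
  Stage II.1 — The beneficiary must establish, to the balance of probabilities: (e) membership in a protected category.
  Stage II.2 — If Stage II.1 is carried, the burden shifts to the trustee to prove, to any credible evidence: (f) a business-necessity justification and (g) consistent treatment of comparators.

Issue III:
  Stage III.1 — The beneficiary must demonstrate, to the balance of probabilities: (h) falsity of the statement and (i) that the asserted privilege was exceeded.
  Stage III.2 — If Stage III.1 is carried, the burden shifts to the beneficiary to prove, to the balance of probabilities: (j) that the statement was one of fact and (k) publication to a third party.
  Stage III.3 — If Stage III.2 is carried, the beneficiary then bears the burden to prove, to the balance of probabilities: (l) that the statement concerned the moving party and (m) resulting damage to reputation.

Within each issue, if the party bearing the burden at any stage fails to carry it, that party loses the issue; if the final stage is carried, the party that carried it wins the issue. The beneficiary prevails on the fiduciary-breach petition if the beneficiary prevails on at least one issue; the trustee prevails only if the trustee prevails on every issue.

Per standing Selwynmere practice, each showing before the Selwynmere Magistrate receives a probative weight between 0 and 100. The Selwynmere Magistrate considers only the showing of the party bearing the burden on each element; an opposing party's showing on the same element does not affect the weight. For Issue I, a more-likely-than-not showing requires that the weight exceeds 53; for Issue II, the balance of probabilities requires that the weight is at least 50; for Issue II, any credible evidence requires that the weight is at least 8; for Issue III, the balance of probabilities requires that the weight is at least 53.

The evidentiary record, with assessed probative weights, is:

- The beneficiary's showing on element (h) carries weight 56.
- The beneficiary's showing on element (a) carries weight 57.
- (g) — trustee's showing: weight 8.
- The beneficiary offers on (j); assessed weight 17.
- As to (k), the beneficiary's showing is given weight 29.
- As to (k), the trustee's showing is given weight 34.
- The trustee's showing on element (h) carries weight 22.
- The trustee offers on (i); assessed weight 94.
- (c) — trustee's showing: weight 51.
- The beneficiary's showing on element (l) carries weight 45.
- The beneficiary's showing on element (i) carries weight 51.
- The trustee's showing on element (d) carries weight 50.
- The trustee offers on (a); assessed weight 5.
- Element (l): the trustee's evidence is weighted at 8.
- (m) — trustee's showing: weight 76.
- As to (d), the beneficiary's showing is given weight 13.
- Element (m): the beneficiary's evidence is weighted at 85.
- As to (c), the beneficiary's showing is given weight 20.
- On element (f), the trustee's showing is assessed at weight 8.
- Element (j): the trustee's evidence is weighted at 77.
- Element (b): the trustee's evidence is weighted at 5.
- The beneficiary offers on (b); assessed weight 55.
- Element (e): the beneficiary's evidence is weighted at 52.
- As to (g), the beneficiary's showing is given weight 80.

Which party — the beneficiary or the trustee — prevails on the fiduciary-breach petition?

— Issue I —
At Stage I.1 the beneficiary must meet a more-likely-than-not showing (weight exceeds 53): on (a) the weight is 57 (the trustee's 5 is given no effect), > 53, so (a) meets the standard; on (b) the weight is 55 (the trustee's 5 is given no effect), which does exceed 53, so (b) meets the standard.
  The beneficiary carries Stage I.1; the trustee now bears the burden.
At Stage I.2 the trustee must meet a more-likely-than-not showing (weight exceeds 53): on (c) the weight is 51 (the beneficiary's 20 is given no effect), which does not exceed 53, so (c) does not meet the standard; on (d) the weight is 50 (the beneficiary's 13 is given no effect), which does not exceed 53, so (d) does not meet the standard.
  The trustee does not carry Stage I.2.
The analysis ends at Stage I.2; the beneficiary prevails on this issue.
— Issue II —
Stage II.1 — burden on beneficiary; standard: the balance of probabilities (weight is at least 50).
    (e): 52 ≥ 50 [met]
  The beneficiary carries Stage II.1; the trustee now bears the burden.
Stage II.2 — burden on trustee; standard: any credible evidence (weight is at least 8).
    (f): 8 ≥ 8 [met]
    (g): 8 (beneficiary's 80 disregarded) ≥ 8 [met]
  All elements met at the final stage.
All stages carried — the trustee prevails on this issue.
— Issue III —
Stage III.1 — burden on beneficiary; standard: the balance of probabilities (weight is at least 53).
    (h): 56 (trustee's 22 disregarded) ≥ 53 [met]
    (i): 51 (trustee's 94 disregarded) < 53 [not met]
  The beneficiary does not carry Stage III.1.
The analysis ends at Stage III.1; the trustee prevails on this issue.
Per-issue: Issue I → beneficiary; Issue II → trustee; Issue III → trustee. The beneficiary must prevail on at least one issue; overall, the beneficiary prevails.

beneficiary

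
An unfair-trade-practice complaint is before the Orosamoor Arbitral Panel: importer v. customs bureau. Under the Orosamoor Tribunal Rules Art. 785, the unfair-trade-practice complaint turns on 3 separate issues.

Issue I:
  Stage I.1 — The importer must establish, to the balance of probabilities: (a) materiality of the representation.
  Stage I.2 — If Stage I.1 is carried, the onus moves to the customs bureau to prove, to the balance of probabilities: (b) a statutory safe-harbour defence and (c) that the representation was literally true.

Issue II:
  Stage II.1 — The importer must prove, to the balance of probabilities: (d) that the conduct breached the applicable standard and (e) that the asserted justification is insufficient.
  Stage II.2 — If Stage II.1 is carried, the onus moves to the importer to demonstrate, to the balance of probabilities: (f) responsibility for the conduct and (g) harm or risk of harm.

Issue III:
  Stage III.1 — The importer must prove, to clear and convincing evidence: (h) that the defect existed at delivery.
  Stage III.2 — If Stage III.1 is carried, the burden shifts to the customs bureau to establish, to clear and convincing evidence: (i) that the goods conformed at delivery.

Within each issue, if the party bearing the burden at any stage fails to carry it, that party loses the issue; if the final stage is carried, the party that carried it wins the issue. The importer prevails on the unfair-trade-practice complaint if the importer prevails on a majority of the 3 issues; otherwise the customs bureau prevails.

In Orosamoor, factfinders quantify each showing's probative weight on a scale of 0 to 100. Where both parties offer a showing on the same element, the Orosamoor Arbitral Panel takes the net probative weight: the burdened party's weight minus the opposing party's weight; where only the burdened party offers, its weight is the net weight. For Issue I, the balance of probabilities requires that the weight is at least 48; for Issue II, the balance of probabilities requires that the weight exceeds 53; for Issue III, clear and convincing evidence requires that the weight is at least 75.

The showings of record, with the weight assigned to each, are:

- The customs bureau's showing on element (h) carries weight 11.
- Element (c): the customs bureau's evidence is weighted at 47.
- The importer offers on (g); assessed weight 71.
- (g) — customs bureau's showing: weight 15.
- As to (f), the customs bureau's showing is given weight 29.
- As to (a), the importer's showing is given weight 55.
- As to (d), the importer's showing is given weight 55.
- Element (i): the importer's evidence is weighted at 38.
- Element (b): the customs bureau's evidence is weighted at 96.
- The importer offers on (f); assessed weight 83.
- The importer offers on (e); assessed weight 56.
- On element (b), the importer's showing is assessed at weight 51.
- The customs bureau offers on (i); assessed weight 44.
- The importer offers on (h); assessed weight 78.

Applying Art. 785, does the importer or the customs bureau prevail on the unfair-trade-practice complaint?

— Issue I —
Stage I.1 (importer, the balance of probabilities, weight is at least 48): (a) 55 ≥ 48 — meets.
  All elements met. The burden passes to the customs bureau.
Stage I.2 (customs bureau, the balance of probabilities, weight is at least 48): (b) net 96−51=45 < 48 — fails; (c) 47 < 48 — fails.
  Stage I.2 not carried; the customs bureau fails its burden.
The importer prevails on this issue.
— Issue II —
At Stage II.1 the importer must meet the balance of probabilities (weight exceeds 53): on (d) the weight is 55, which does exceed 53, so (d) meets the standard; on (e) the weight is 56, > 53, so (e) meets the standard.
  Stage II.1 is satisfied; the importer continues to bear the burden.
At Stage II.2 the importer must meet the balance of probabilities (weight exceeds 53): on (f) the weight is 83 less the opposing 29 gives net 54, > 53, so (f) meets the standard; on (g) the weight is 71 less the opposing 15 gives net 56, > 53, so (g) meets the standard.
  Stage II.2 carried; the final stage is satisfied.
All stages carried — the importer prevails on this issue.
— Issue III —
Stage III.1 — burden on importer; standard: clear and convincing evidence (weight is at least 75).
    (h): 78 − 11 = 67 < 75 [not met]
  The importer does not carry Stage III.1.
The customs bureau prevails on this issue.
Per-issue: Issue I → importer; Issue II → importer; Issue III → customs bureau. The importer must prevail on a majority of issues; overall, the importer prevails.

importer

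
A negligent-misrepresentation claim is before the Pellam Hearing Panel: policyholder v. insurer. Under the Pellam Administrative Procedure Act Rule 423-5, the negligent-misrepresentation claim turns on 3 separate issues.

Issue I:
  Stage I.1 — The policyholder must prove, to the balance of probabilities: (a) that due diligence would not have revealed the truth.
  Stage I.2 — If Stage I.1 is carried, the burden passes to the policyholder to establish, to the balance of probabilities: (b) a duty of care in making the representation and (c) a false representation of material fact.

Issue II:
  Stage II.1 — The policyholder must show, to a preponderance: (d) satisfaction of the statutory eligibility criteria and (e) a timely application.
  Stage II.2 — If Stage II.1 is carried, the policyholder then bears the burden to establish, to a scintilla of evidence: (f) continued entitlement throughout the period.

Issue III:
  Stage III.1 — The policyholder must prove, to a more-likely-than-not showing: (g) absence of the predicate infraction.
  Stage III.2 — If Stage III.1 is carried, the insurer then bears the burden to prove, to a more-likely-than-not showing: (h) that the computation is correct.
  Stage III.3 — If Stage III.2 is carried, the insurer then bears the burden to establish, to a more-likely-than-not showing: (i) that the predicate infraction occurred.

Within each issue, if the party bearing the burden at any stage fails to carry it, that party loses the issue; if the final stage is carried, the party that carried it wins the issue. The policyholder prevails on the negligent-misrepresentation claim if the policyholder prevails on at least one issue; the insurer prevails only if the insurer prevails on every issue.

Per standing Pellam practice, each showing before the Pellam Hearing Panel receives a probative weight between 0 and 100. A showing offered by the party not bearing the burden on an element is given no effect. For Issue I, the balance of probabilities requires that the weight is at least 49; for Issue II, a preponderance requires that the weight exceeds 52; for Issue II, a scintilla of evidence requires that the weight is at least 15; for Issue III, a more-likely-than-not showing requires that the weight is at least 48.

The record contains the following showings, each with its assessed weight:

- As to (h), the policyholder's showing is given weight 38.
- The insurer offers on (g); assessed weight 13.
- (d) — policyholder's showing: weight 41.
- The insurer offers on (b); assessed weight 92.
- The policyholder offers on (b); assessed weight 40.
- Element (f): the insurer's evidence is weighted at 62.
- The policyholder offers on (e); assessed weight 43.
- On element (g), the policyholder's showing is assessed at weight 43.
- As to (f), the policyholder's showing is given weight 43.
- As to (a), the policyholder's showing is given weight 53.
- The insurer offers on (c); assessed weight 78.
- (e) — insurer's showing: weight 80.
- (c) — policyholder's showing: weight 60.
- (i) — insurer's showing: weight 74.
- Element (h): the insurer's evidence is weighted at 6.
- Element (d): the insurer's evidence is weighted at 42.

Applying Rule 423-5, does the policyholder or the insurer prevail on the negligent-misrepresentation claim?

— Issue I —
Stage I.1 — burden on policyholder; standard: the balance of probabilities (weight is at least 49).
    (a): 53 ≥ 49 [met]
  Stage I.1 is satisfied; the policyholder continues to bear the burden.
Stage I.2 — burden on policyholder; standard: the balance of probabilities (weight is at least 49).
    (b): 40 (insurer's 92 disregarded) < 49 [not met]
    (c): 60 (insurer's 78 disregarded) ≥ 49 [met]
  The policyholder does not carry Stage I.2.
The analysis ends at Stage I.2; the insurer prevails on this issue.
— Issue II —
Stage II.1 — burden on policyholder; standard: a preponderance (weight exceeds 52).
    (d): 41 (insurer's 42 disregarded) ≤ 52 [not met]
    (e): 43 (insurer's 80 disregarded) ≤ 52 [not met]
  The policyholder does not carry Stage II.1.
The analysis ends at Stage II.1; the insurer prevails on this issue.
— Issue III —
At Stage III.1 the policyholder must meet a more-likely-than-not showing (weight is at least 48): on (g) the weight is 43 (the insurer's 13 is given no effect), < 48, so (g) does not meet the standard.
  The policyholder does not carry Stage III.1.
So the insurer prevails on this issue.
Per-issue: Issue I → insurer; Issue II → insurer; Issue III → insurer. The policyholder must prevail on at least one issue; overall, the insurer prevails.

insurer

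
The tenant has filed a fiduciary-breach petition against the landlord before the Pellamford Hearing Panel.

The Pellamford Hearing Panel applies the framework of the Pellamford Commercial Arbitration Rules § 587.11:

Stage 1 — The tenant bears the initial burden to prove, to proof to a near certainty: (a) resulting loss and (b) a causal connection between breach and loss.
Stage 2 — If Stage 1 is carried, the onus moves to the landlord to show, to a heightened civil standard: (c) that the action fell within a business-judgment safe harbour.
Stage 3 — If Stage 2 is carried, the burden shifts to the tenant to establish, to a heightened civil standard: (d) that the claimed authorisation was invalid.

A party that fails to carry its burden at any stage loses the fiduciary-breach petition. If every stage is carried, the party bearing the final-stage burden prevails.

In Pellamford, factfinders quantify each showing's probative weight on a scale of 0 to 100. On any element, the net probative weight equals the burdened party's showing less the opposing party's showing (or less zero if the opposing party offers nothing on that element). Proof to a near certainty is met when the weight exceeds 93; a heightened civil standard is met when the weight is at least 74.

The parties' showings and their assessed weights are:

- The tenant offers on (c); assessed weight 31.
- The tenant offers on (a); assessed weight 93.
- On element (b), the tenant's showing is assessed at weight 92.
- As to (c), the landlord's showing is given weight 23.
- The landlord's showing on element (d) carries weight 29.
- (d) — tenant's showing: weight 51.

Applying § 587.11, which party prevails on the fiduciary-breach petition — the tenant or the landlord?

At Stage 1 the tenant must meet proof to a near certainty (weight exceeds 93): on (a) the weight is 93, which does not exceed 93, so (a) does not meet the standard; on (b) the weight is 92, ≤ 93, so (b) does not meet the standard.
  Stage 1 not carried; the tenant fails its burden.
The landlord prevails.

landlord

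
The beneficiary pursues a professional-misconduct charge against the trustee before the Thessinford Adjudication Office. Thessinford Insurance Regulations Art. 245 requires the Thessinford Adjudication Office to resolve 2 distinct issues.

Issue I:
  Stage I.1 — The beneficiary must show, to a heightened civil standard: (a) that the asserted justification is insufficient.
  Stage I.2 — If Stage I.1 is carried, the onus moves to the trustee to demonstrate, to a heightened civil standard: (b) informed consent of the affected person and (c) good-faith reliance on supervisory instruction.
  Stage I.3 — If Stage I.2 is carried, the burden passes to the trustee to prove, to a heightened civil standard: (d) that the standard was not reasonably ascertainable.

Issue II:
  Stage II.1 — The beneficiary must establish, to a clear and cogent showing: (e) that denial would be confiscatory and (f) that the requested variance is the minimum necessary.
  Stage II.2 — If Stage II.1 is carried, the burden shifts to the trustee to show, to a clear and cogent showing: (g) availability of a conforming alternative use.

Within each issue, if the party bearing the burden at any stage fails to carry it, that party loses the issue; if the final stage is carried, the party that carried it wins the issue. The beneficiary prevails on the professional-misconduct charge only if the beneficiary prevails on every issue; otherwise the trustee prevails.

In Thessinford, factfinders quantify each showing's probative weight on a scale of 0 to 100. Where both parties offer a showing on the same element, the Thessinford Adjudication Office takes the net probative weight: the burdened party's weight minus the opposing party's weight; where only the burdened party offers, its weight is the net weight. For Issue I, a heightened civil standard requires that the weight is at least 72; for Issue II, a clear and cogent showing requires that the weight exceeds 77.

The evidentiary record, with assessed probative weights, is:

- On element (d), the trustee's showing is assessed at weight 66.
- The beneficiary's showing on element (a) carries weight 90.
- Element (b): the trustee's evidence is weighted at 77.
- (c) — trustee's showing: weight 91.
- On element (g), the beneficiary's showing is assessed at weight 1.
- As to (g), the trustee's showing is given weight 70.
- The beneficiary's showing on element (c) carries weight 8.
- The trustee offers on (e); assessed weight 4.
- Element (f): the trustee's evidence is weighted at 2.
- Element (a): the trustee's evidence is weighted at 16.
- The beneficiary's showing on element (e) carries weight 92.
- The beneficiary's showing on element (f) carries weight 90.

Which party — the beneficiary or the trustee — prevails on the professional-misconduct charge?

beneficiary

— Issue I —
Stage I.1 (beneficiary, a heightened civil standard, weight is at least 72): (a) net 90−16=74 ≥ 72 — meets.
  All elements met. The burden passes to the trustee.
Stage I.2 (trustee, a heightened civil standard, weight is at least 72): (b) 77 ≥ 72 — meets; (c) net 91−8=83 ≥ 72 — meets.
  All elements met. The trustee retains the burden for Stage I.3.
Stage I.3 (trustee, a heightened civil standard, weight is at least 72): (d) 66 < 72 — fails.
  Stage I.3 not carried; the trustee fails its burden.
The analysis ends at Stage I.3; the beneficiary prevails on this issue.
— Issue II —
Stage II.1 (beneficiary, a clear and cogent showing, weight exceeds 77): (e) net 92−4=88 > 77 — meets; (f) net 90−2=88 > 77 — meets.
  Stage II.1 is satisfied; the onus moves to the trustee.
Stage II.2 (trustee, a clear and cogent showing, weight exceeds 77): (g) net 70−1=69 ≤ 77 — fails.
  The trustee does not carry Stage II.2.
So the beneficiary prevails on this issue.
Per-issue: Issue I → beneficiary; Issue II → beneficiary. The beneficiary must prevail on every issue; overall, the beneficiary prevails.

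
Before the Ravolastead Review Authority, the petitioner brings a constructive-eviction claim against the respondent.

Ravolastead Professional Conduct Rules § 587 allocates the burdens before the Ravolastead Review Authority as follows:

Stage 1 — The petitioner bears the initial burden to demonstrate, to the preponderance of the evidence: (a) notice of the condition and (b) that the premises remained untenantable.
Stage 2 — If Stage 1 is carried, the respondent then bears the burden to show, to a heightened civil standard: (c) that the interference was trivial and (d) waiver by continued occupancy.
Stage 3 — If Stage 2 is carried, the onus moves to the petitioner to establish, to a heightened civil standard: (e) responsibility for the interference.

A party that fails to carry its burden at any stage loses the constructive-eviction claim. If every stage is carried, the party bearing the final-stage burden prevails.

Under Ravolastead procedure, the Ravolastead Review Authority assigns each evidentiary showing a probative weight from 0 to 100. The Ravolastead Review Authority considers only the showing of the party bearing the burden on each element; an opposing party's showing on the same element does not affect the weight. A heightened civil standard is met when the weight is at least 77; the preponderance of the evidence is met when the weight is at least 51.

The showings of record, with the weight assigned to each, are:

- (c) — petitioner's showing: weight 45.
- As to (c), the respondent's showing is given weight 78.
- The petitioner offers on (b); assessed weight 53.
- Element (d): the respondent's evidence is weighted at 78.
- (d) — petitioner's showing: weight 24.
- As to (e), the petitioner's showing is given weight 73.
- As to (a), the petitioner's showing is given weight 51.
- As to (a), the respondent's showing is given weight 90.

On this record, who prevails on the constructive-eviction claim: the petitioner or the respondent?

respondent

At Stage 1 the petitioner must meet the preponderance of the evidence (weight is at least 51): on (a) the weight is 51 (the respondent's 90 is given no effect), which does reach 51, so (a) meets the standard; on (b) the weight is 53, ≥ 51, so (b) meets the standard.
  Stage 1 is satisfied; the onus moves to the respondent.
At Stage 2 the respondent must meet a heightened civil standard (weight is at least 77): on (c) the weight is 78 (the petitioner's 45 is given no effect), which does reach 77, so (c) meets the standard; on (d) the weight is 78 (the petitioner's 24 is given no effect), which does reach 77, so (d) meets the standard.
  All elements met. The burden passes to the petitioner.
At Stage 3 the petitioner must meet a heightened civil standard (weight is at least 77): on (e) the weight is 73, < 77, so (e) does not meet the standard.
  Stage 3 not carried; the petitioner fails its burden.
So the respondent prevails.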